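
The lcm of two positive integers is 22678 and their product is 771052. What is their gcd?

From gcd × lcm = pq: gcd = 771052 / 22678 = 34.

34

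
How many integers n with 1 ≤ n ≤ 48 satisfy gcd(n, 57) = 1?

30

57 = 3·19. Inclusion–exclusion on these primes:
48 − ⌊48/3⌋ − ⌊48/19⌋ + ⌊48/57⌋ = 30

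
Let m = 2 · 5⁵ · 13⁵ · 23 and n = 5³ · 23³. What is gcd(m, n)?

min exponent per shared prime: 5³ · 23 = 2875

2875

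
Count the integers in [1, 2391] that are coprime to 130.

130 = 2·5·13. Inclusion–exclusion on these primes:
2391 − ⌊2391/2⌋ − ⌊2391/5⌋ − ⌊2391/13⌋ + ⌊2391/10⌋ + ⌊2391/26⌋ + ⌊2391/65⌋ − ⌊2391/130⌋ = 883

883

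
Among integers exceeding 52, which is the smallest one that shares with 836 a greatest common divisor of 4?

Multiples of 4 above 52: 4·14, 4·15, … . Need the cofactor coprime to 836/4 = 209.
Checking s = 14, 15, … the first with gcd(s, 209) = 1 is s = 14, giving 56.

56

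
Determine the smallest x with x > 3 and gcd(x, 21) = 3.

gcd(x, 21) = 3 forces 3 | x; write x = 3s. Then gcd(3s, 3·7) = 3·gcd(s, 7), so need gcd(s, 7) = 1.
3s > 3 gives s ≥ 2. The least s ≥ 2 coprime to 7 is 2, so x = 3·2 = 6.

6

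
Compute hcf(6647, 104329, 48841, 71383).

289

gcd(6647, 104329): 104329 = 15·6647 + 4624; 6647 = 1·4624 + 2023; 4624 = 2·2023 + 578; 2023 = 3·578 + 289; 578 = 2·289 + 0 → 289
gcd(289, 48841): 48841 = 169·289 + 0 → 289
gcd(289, 71383): 71383 = 247·289 + 0 → 289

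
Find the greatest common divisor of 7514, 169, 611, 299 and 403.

7514 = 2 · 13 · 17²; 169 = 13²; 611 = 13 · 47; 299 = 13 · 23; 403 = 13 · 31
gcd takes min exponent of each prime: 13 = 13

13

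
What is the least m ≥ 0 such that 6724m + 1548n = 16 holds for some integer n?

259

gcd(6724, 1548) = 4 (Euclid: 6724 = 4·1548 + 532; 1548 = 2·532 + 484; 532 = 1·484 + 48; 484 = 10·48 + 4; 48 = 12·4 + 0), and 4 | 16.
Extended Euclid: 6724·(-32) + 1548·(139) = 4. Scale by 4: m₀ = -128.
General solution m = m₀ + 387t; reducing mod 387 gives m = 259 (and n = -1125).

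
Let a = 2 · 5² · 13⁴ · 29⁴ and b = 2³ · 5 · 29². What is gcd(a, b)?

min exponent per shared prime: 2 · 5 · 29² = 8410

8410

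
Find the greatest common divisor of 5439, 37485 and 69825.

147

gcd(5439, 37485): 37485 = 6·5439 + 4851; 5439 = 1·4851 + 588; 4851 = 8·588 + 147; 588 = 4·147 + 0 → 147
gcd(147, 69825): 69825 = 475·147 + 0 → 147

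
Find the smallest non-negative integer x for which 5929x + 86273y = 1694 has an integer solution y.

Reduce mod 86273: 5929x ≡ 1694 (mod 86273). With g = gcd(5929, 86273) = 121 dividing 1694, divide through: 49x ≡ 14 (mod 713).
Since gcd(49, 713) = 1, x ≡ 14·(49)⁻¹ ≡ 204 (mod 713). Smallest non-negative: 204.

204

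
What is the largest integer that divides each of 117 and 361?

117 = 3² · 13
361 = 19²
Common: 1 = 1

1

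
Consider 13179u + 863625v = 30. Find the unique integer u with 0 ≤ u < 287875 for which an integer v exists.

228570

Euclid: 863625 = 65·13179 + 6990; 13179 = 1·6990 + 6189; 6990 = 1·6189 + 801; 6189 = 7·801 + 582; 801 = 1·582 + 219; 582 = 2·219 + 144; 219 = 1·144 + 75; 144 = 1·75 + 69; 75 = 1·69 + 6; 69 = 11·6 + 3; 6 = 2·3 + 0 → gcd = 3; 30 = 3·10.
Back-substitution yields 13179·(138007) + 863625·(-2106) = 3, so one solution is u = 138007·10 = 1380070, v = -2106·10 = -21060.
Solutions in u differ by 863625/3 = 287875; the one in [0, 287875) is 1380070 mod 287875 = 228570.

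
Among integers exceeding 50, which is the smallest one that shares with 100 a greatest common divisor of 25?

Multiples of 25 above 50: 25·3, 25·4, … . Need the cofactor coprime to 100/25 = 4.
Checking s = 3, 4, … the first with gcd(s, 4) = 1 is s = 3, giving 75.

75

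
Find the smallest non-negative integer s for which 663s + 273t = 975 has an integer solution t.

6

Euclid: 663 = 2·273 + 117; 273 = 2·117 + 39; 117 = 3·39 + 0 → gcd = 39; 975 = 39·25.
Back-substitution yields 663·(-2) + 273·(5) = 39, so one solution is s = -2·25 = -50, t = 5·25 = 125.
Solutions in s differ by 273/39 = 7; the one in [0, 7) is -50 mod 7 = 6.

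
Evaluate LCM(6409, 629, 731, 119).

6409 = 13 · 17 · 29; 629 = 17 · 37; 731 = 17 · 43; 119 = 7 · 17
lcm takes max exponent of each prime: 7 · 13 · 17 · 29 · 37 · 43 = 71377033

71377033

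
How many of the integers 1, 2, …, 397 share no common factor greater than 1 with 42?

Prime factors of 42: 2, 3, 7. Count integers ≤ 397 divisible by none of them.
By inclusion–exclusion: 397 − ⌊397/2⌋ − ⌊397/3⌋ − ⌊397/7⌋ + ⌊397/6⌋ + ⌊397/14⌋ + ⌊397/21⌋ − ⌊397/42⌋ = 114.

114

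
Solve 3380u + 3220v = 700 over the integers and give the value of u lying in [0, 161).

105

Reduce mod 3220: 3380u ≡ 700 (mod 3220). With g = gcd(3380, 3220) = 20 dividing 700, divide through: 169u ≡ 35 (mod 161).
Since gcd(169, 161) = 1, u ≡ 35·(169)⁻¹ ≡ 105 (mod 161). Smallest non-negative: 105.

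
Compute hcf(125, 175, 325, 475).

25

gcd(125, 175): 175 = 1·125 + 50; 125 = 2·50 + 25; 50 = 2·25 + 0 → 25
gcd(25, 325): 325 = 13·25 + 0 → 25
gcd(25, 475): 475 = 19·25 + 0 → 25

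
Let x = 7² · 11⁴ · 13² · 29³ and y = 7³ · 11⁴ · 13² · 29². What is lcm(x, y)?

20698818623483

max exponent per prime: 7³ · 11⁴ · 13² · 29³ = 20698818623483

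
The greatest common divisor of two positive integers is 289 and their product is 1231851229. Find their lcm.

For any two positive integers, gcd × lcm equals their product. Hence lcm = 1231851229 / 289 = 4262461.

4262461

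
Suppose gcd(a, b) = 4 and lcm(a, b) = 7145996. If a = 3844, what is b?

Using ab = gcd(a,b)·lcm(a,b) = 4·7145996 = 28583984, we get b = 28583984/3844 = 7436.

7436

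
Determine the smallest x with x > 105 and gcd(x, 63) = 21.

63 = 21·3. Any x with gcd(x, 63) = 21 is a multiple of 21, say 21s, with s coprime to 3.
Need s > 105/21, so s ≥ 6. First s ≥ 6 with gcd(s, 3) = 1 is s = 7. Thus x = 21·7 = 147.

147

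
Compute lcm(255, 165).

gcd first: 255 = 1·165 + 90; 165 = 1·90 + 75; 90 = 1·75 + 15; 75 = 5·15 + 0 → gcd = 15
lcm = 255·165/gcd = 42075/15 = 2805

2805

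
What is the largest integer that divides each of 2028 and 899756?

2028 = 2² · 3 · 13²
899756 = 2² · 11³ · 13²
Common: 2² · 13² = 676

676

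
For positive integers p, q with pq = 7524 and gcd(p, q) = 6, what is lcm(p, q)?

1254

Since gcd(p,q)·lcm(p,q) = pq, lcm = 7524/6 = 1254.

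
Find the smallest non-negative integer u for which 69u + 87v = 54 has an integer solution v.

Reduce mod 87: 69u ≡ 54 (mod 87). With g = gcd(69, 87) = 3 dividing 54, divide through: 23u ≡ 18 (mod 29).
Since gcd(23, 29) = 1, u ≡ 18·(23)⁻¹ ≡ 26 (mod 29). Smallest non-negative: 26.

26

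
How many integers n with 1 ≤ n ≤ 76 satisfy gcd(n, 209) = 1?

209 = 11·19. Inclusion–exclusion on these primes:
76 − ⌊76/11⌋ − ⌊76/19⌋ + ⌊76/209⌋ = 66

66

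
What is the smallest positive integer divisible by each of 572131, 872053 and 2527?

572131 = 7 · 37 · 47²; 872053 = 7² · 13 · 37²; 2527 = 7 · 19²
lcm takes max exponent of each prime: 7² · 13 · 19² · 37² · 47² = 695417792797

695417792797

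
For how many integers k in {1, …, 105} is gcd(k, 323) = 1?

Prime factors of 323: 17, 19. Count integers ≤ 105 divisible by none of them.
By inclusion–exclusion: 105 − ⌊105/17⌋ − ⌊105/19⌋ + ⌊105/323⌋ = 94.

94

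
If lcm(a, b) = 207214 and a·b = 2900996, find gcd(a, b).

gcd·lcm = product, so gcd = 2900996/207214 = 14.

14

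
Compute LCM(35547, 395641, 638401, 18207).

lcm(35547, 395641) = 35547·395641/gcd = 14063850627/289 = 48663843
lcm(48663843, 638401) = 48663843·638401/gcd = 31067046035043/289 = 107498429187
lcm(107498429187, 18207) = 107498429187·18207/gcd = 1957223900207709/867 = 2257467012927

2257467012927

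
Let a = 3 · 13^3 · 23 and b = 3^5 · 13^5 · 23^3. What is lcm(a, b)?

1097757829233

max exponent per prime: 3^5 · 13^5 · 23^3 = 1097757829233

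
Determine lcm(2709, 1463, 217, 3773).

lcm(2709, 1463) = 2709·1463/gcd = 3963267/7 = 566181
lcm(566181, 217) = 566181·217/gcd = 122861277/7 = 17551611
lcm(17551611, 3773) = 17551611·3773/gcd = 66222228303/77 = 860028939

860028939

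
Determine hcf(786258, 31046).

722

786258 = 2 · 3² · 11² · 19²
31046 = 2 · 19² · 43
Common: 2 · 19² = 722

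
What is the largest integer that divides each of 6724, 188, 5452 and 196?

4

6724 = 2² · 41²; 188 = 2² · 47; 5452 = 2² · 29 · 47; 196 = 2² · 7²
gcd takes min exponent of each prime: 2² = 4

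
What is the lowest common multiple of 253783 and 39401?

gcd first: 253783 = 6·39401 + 17377; 39401 = 2·17377 + 4647; 17377 = 3·4647 + 3436; 4647 = 1·3436 + 1211; 3436 = 2·1211 + 1014; 1211 = 1·1014 + 197; 1014 = 5·197 + 29; 197 = 6·29 + 23; 29 = 1·23 + 6; 23 = 3·6 + 5; 6 = 1·5 + 1; 5 = 5·1 + 0 → gcd = 1
lcm = 253783·39401/gcd = 9999303983/1 = 9999303983

9999303983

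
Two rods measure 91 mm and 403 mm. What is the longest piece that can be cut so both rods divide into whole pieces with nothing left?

91 = 7 · 13
403 = 13 · 31
Common: 13 = 13

13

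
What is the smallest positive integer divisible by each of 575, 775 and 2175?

575 = 5² · 23; 775 = 5² · 31; 2175 = 3 · 5² · 29
lcm takes max exponent of each prime: 3 · 5² · 23 · 29 · 31 = 1550775

1550775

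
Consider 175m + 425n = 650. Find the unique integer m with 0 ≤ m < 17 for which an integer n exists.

Euclid: 425 = 2·175 + 75; 175 = 2·75 + 25; 75 = 3·25 + 0 → gcd = 25; 650 = 25·26.
Back-substitution yields 175·(5) + 425·(-2) = 25, so one solution is m = 5·26 = 130, n = -2·26 = -52.
Solutions in m differ by 425/25 = 17; the one in [0, 17) is 130 mod 17 = 11.

11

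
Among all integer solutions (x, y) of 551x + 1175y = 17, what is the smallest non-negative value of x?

917

Euclid: 1175 = 2·551 + 73; 551 = 7·73 + 40; 73 = 1·40 + 33; 40 = 1·33 + 7; 33 = 4·7 + 5; 7 = 1·5 + 2; 5 = 2·2 + 1; 2 = 2·1 + 0 → gcd = 1; 17 = 1·17.
Back-substitution yields 551·(-499) + 1175·(234) = 1, so one solution is x = -499·17 = -8483, y = 234·17 = 3978.
Solutions in x differ by 1175/1 = 1175; the one in [0, 1175) is -8483 mod 1175 = 917.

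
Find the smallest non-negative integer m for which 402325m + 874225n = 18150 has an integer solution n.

100

gcd(402325, 874225) = 3025 (Euclid: 874225 = 2·402325 + 69575; 402325 = 5·69575 + 54450; 69575 = 1·54450 + 15125; 54450 = 3·15125 + 9075; 15125 = 1·9075 + 6050; 9075 = 1·6050 + 3025; 6050 = 2·3025 + 0), and 3025 | 18150.
Extended Euclid: 402325·(113) + 874225·(-52) = 3025. Scale by 6: m₀ = 678.
General solution m = m₀ + 289t; reducing mod 289 gives m = 100 (and n = -46).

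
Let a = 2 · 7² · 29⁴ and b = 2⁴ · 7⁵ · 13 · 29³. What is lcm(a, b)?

2472552527536

max exponent per prime: 2⁴ · 7⁵ · 13 · 29⁴ = 2472552527536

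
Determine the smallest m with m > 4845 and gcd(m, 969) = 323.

Multiples of 323 above 4845: 323·16, 323·17, … . Need the cofactor coprime to 969/323 = 3.
Checking s = 16, 17, … the first with gcd(s, 3) = 1 is s = 16, giving 5168.

5168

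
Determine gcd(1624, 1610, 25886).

14

gcd(1624, 1610): 1624 = 1·1610 + 14; 1610 = 115·14 + 0 → 14
gcd(14, 25886): 25886 = 1849·14 + 0 → 14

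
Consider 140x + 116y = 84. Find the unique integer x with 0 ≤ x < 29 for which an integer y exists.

Euclid: 140 = 1·116 + 24; 116 = 4·24 + 20; 24 = 1·20 + 4; 20 = 5·4 + 0 → gcd = 4; 84 = 4·21.
Back-substitution yields 140·(5) + 116·(-6) = 4, so one solution is x = 5·21 = 105, y = -6·21 = -126.
Solutions in x differ by 116/4 = 29; the one in [0, 29) is 105 mod 29 = 18.

18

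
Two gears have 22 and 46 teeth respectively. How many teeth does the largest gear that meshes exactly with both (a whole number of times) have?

2

22 = 2 · 11
46 = 2 · 23
Common: 2 = 2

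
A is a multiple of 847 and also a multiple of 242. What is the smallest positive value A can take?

1694

847 = 7 · 11²; 242 = 2 · 11²
max exponents: 2 · 7 · 11² = 1694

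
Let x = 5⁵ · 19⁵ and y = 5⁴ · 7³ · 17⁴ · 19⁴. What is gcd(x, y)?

81450625

min exponent per shared prime: 5⁴ · 19⁴ = 81450625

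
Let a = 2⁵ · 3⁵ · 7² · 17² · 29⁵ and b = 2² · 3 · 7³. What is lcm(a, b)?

15810230593993248

max exponent per prime: 2⁵ · 3⁵ · 7³ · 17² · 29⁵ = 15810230593993248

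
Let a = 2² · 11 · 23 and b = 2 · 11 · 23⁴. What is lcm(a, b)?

12313004

max exponent per prime: 2² · 11 · 23⁴ = 12313004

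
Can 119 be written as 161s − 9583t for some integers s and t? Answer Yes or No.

gcd(161, 9583): 9583 = 59·161 + 84; 161 = 1·84 + 77; 84 = 1·77 + 7; 77 = 11·7 + 0 → 7
7 divides 119, so a solution exists.

Yes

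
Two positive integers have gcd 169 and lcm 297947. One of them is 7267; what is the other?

Using mn = gcd(m,n)·lcm(m,n) = 169·297947 = 50353043, we get n = 50353043/7267 = 6929.

6929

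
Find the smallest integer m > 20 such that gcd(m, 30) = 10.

40

gcd(m, 30) = 10 forces 10 | m; write m = 10s. Then gcd(10s, 10·3) = 10·gcd(s, 3), so need gcd(s, 3) = 1.
10s > 20 gives s ≥ 3. The least s ≥ 3 coprime to 3 is 4, so m = 10·4 = 40.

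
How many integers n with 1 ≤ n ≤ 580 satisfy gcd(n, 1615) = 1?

Prime factors of 1615: 5, 17, 19. Count integers ≤ 580 divisible by none of them.
By inclusion–exclusion: 580 − ⌊580/5⌋ − ⌊580/17⌋ − ⌊580/19⌋ + ⌊580/85⌋ + ⌊580/95⌋ + ⌊580/323⌋ − ⌊580/1615⌋ = 413.

413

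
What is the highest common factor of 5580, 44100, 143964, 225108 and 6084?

36

gcd(5580, 44100): 44100 = 7·5580 + 5040; 5580 = 1·5040 + 540; 5040 = 9·540 + 180; 540 = 3·180 + 0 → 180
gcd(180, 143964): 143964 = 799·180 + 144; 180 = 1·144 + 36; 144 = 4·36 + 0 → 36
gcd(36, 225108): 225108 = 6253·36 + 0 → 36
gcd(36, 6084): 6084 = 169·36 + 0 → 36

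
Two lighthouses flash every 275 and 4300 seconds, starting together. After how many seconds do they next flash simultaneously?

47300

275 = 5² · 11; 4300 = 2² · 5² · 43
max exponents: 2² · 5² · 11 · 43 = 47300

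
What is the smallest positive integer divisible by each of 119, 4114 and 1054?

119 = 7 · 17; 4114 = 2 · 11² · 17; 1054 = 2 · 17 · 31
lcm takes max exponent of each prime: 2 · 7 · 11² · 17 · 31 = 892738

892738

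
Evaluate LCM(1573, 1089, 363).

lcm(1573, 1089) = 1573·1089/gcd = 1712997/121 = 14157
lcm(14157, 363) = 14157·363/gcd = 5138991/363 = 14157

14157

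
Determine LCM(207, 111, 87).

207 = 3² · 23; 111 = 3 · 37; 87 = 3 · 29
lcm takes max exponent of each prime: 3² · 23 · 29 · 37 = 222111

222111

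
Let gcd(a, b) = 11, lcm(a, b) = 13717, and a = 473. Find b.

a·b = gcd·lcm = 11·13717 = 150887, so b = 150887/473 = 319.

319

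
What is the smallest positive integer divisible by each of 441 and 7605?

441 = 3² · 7²; 7605 = 3² · 5 · 13²
max exponents: 3² · 5 · 7² · 13² = 372645

372645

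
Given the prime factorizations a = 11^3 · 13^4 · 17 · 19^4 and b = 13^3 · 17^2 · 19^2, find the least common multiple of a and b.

1431738525739379

max exponent per prime: 11^3 · 13^4 · 17^2 · 19^4 = 1431738525739379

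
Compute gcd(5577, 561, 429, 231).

5577 = 3 · 11 · 13²; 561 = 3 · 11 · 17; 429 = 3 · 11 · 13; 231 = 3 · 7 · 11
gcd takes min exponent of each prime: 3 · 11 = 33

33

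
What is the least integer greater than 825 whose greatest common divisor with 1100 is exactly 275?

1375

gcd(x, 1100) = 275 forces 275 | x; write x = 275s. Then gcd(275s, 275·4) = 275·gcd(s, 4), so need gcd(s, 4) = 1.
275s > 825 gives s ≥ 4. The least s ≥ 4 coprime to 4 is 5, so x = 275·5 = 1375.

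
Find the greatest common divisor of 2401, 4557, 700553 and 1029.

gcd(2401, 4557): 4557 = 1·2401 + 2156; 2401 = 1·2156 + 245; 2156 = 8·245 + 196; 245 = 1·196 + 49; 196 = 4·49 + 0 → 49
gcd(49, 700553): 700553 = 14297·49 + 0 → 49
gcd(49, 1029): 1029 = 21·49 + 0 → 49

49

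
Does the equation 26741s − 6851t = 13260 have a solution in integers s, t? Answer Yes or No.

By Bézout, 26741s − 6851t = 13260 has integer solutions iff gcd(26741, 6851) | 13260.
Euclid: 26741 = 3·6851 + 6188; 6851 = 1·6188 + 663; 6188 = 9·663 + 221; 663 = 3·221 + 0. gcd = 221; 13260 mod 221 = 0. Yes.

Yes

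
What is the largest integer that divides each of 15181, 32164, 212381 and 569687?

15181 = 17 · 19 · 47; 32164 = 2² · 11 · 17 · 43; 212381 = 13 · 17 · 31²; 569687 = 17 · 23 · 31 · 47
gcd takes min exponent of each prime: 17 = 17

17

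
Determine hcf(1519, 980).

Euclid: 1519 = 1·980 + 539; 980 = 1·539 + 441; 539 = 1·441 + 98; 441 = 4·98 + 49; 98 = 2·49 + 0. Last nonzero remainder: 49.

49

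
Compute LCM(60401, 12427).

2597243

gcd first: 60401 = 4·12427 + 10693; 12427 = 1·10693 + 1734; 10693 = 6·1734 + 289; 1734 = 6·289 + 0 → gcd = 289
lcm = 60401·12427/gcd = 750603227/289 = 2597243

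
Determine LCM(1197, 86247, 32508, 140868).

10992352644

1197 = 3² · 7 · 19; 86247 = 3² · 7 · 37²; 32508 = 2² · 3³ · 7 · 43; 140868 = 2² · 3² · 7 · 13 · 43
lcm takes max exponent of each prime: 2² · 3³ · 7 · 13 · 19 · 37² · 43 = 10992352644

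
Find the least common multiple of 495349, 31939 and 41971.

495349 = 19 · 29² · 31; 31939 = 19 · 41²; 41971 = 19 · 47²
lcm takes max exponent of each prime: 19 · 29² · 31 · 41² · 47² = 1839393806821

1839393806821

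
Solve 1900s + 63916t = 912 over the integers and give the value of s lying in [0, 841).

606

Reduce mod 63916: 1900s ≡ 912 (mod 63916). With g = gcd(1900, 63916) = 76 dividing 912, divide through: 25s ≡ 12 (mod 841).
Since gcd(25, 841) = 1, s ≡ 12·(25)⁻¹ ≡ 606 (mod 841). Smallest non-negative: 606.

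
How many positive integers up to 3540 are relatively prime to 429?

429 = 3·11·13. Inclusion–exclusion on these primes:
3540 − ⌊3540/3⌋ − ⌊3540/11⌋ − ⌊3540/13⌋ + ⌊3540/33⌋ + ⌊3540/39⌋ + ⌊3540/143⌋ − ⌊3540/429⌋ = 1980

1980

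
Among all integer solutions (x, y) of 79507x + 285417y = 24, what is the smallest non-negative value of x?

83697

Reduce mod 285417: 79507x ≡ 24 (mod 285417). With g = gcd(79507, 285417) = 1 dividing 24, divide through: 79507x ≡ 24 (mod 285417).
Since gcd(79507, 285417) = 1, x ≡ 24·(79507)⁻¹ ≡ 83697 (mod 285417). Smallest non-negative: 83697.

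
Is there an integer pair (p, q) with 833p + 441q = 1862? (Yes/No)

Yes

By Bézout, 833p + 441q = 1862 has integer solutions iff gcd(833, 441) | 1862.
Euclid: 833 = 1·441 + 392; 441 = 1·392 + 49; 392 = 8·49 + 0. gcd = 49; 1862 mod 49 = 0. Yes.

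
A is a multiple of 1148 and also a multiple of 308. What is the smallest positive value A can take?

12628

gcd first: 1148 = 3·308 + 224; 308 = 1·224 + 84; 224 = 2·84 + 56; 84 = 1·56 + 28; 56 = 2·28 + 0 → gcd = 28
lcm = 1148·308/gcd = 353584/28 = 12628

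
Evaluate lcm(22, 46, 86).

21758

22 = 2 · 11; 46 = 2 · 23; 86 = 2 · 43
lcm takes max exponent of each prime: 2 · 11 · 23 · 43 = 21758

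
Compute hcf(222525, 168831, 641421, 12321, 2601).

gcd(222525, 168831): 222525 = 1·168831 + 53694; 168831 = 3·53694 + 7749; 53694 = 6·7749 + 7200; 7749 = 1·7200 + 549; 7200 = 13·549 + 63; 549 = 8·63 + 45; 63 = 1·45 + 18; 45 = 2·18 + 9; 18 = 2·9 + 0 → 9
gcd(9, 641421): 641421 = 71269·9 + 0 → 9
gcd(9, 12321): 12321 = 1369·9 + 0 → 9
gcd(9, 2601): 2601 = 289·9 + 0 → 9

9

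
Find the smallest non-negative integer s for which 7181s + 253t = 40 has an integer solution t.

gcd(7181, 253) = 1 (Euclid: 7181 = 28·253 + 97; 253 = 2·97 + 59; 97 = 1·59 + 38; 59 = 1·38 + 21; 38 = 1·21 + 17; 21 = 1·17 + 4; 17 = 4·4 + 1; 4 = 4·1 + 0), and 1 | 40.
Extended Euclid: 7181·(60) + 253·(-1703) = 1. Scale by 40: s₀ = 2400.
General solution s = s₀ + 253k; reducing mod 253 gives s = 123 (and t = -3491).

123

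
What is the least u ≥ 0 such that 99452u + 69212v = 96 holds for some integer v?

2362

Euclid: 99452 = 1·69212 + 30240; 69212 = 2·30240 + 8732; 30240 = 3·8732 + 4044; 8732 = 2·4044 + 644; 4044 = 6·644 + 180; 644 = 3·180 + 104; 180 = 1·104 + 76; 104 = 1·76 + 28; 76 = 2·28 + 20; 28 = 1·20 + 8; 20 = 2·8 + 4; 8 = 2·4 + 0 → gcd = 4; 96 = 4·24.
Back-substitution yields 99452·(7308) + 69212·(-10501) = 4, so one solution is u = 7308·24 = 175392, v = -10501·24 = -252024.
Solutions in u differ by 69212/4 = 17303; the one in [0, 17303) is 175392 mod 17303 = 2362.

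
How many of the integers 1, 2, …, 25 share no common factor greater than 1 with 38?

Prime factors of 38: 2, 19. Count integers ≤ 25 divisible by none of them.
By inclusion–exclusion: 25 − ⌊25/2⌋ − ⌊25/19⌋ + ⌊25/38⌋ = 12.

12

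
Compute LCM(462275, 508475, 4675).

14530690075

462275 = 5² · 11 · 41²; 508475 = 5² · 11 · 43²; 4675 = 5² · 11 · 17
lcm takes max exponent of each prime: 5² · 11 · 17 · 41² · 43² = 14530690075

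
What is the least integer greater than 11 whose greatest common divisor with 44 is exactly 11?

Multiples of 11 above 11: 11·2, 11·3, … . Need the cofactor coprime to 44/11 = 4.
Checking s = 2, 3, … the first with gcd(s, 4) = 1 is s = 3, giving 33.

33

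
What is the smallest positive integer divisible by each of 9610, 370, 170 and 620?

12089380

lcm(9610, 370) = 9610·370/gcd = 3555700/10 = 355570
lcm(355570, 170) = 355570·170/gcd = 60446900/10 = 6044690
lcm(6044690, 620) = 6044690·620/gcd = 3747707800/310 = 12089380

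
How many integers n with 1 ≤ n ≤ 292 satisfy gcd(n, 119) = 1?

236

Prime factors of 119: 7, 17. Count integers ≤ 292 divisible by none of them.
By inclusion–exclusion: 292 − ⌊292/7⌋ − ⌊292/17⌋ + ⌊292/119⌋ = 236.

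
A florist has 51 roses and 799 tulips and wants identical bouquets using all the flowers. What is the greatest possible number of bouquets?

51 = 3 · 17
799 = 17 · 47
Common: 17 = 17

17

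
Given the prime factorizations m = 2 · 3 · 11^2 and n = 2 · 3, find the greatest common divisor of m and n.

min exponent per shared prime: 2 · 3 = 6

6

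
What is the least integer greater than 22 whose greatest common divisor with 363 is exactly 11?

44

gcd(t, 363) = 11 forces 11 | t; write t = 11s. Then gcd(11s, 11·33) = 11·gcd(s, 33), so need gcd(s, 33) = 1.
11s > 22 gives s ≥ 3. The least s ≥ 3 coprime to 33 is 4, so t = 11·4 = 44.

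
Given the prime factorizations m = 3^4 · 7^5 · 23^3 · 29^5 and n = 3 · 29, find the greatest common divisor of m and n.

87

min exponent per shared prime: 3 · 29 = 87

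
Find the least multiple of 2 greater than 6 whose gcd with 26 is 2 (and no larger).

8

26 = 2·13. Any a with gcd(a, 26) = 2 is a multiple of 2, say 2s, with s coprime to 13.
Need s > 6/2, so s ≥ 4. First s ≥ 4 with gcd(s, 13) = 1 is s = 4. Thus a = 2·4 = 8.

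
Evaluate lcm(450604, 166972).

450604 = 2² · 7² · 11² · 19; 166972 = 2² · 13³ · 19
max exponents: 2² · 7² · 11² · 13³ · 19 = 989976988

989976988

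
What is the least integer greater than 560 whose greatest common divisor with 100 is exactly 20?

580

gcd(x, 100) = 20 forces 20 | x; write x = 20s. Then gcd(20s, 20·5) = 20·gcd(s, 5), so need gcd(s, 5) = 1.
20s > 560 gives s ≥ 29. The least s ≥ 29 coprime to 5 is 29, so x = 20·29 = 580.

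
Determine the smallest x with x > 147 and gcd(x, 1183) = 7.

154

gcd(x, 1183) = 7 forces 7 | x; write x = 7s. Then gcd(7s, 7·169) = 7·gcd(s, 169), so need gcd(s, 169) = 1.
7s > 147 gives s ≥ 22. The least s ≥ 22 coprime to 169 is 22, so x = 7·22 = 154.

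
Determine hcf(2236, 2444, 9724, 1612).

gcd(2236, 2444): 2444 = 1·2236 + 208; 2236 = 10·208 + 156; 208 = 1·156 + 52; 156 = 3·52 + 0 → 52
gcd(52, 9724): 9724 = 187·52 + 0 → 52
gcd(52, 1612): 1612 = 31·52 + 0 → 52

52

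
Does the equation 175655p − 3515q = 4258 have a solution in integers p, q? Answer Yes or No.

gcd(175655, 3515): 175655 = 49·3515 + 3420; 3515 = 1·3420 + 95; 3420 = 36·95 + 0 → 95
95 does not divide 4258, so a solution does not exist.

No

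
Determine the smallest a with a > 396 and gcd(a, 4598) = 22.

gcd(a, 4598) = 22 forces 22 | a; write a = 22s. Then gcd(22s, 22·209) = 22·gcd(s, 209), so need gcd(s, 209) = 1.
22s > 396 gives s ≥ 19. The least s ≥ 19 coprime to 209 is 20, so a = 22·20 = 440.

440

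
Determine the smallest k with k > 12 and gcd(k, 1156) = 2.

gcd(k, 1156) = 2 forces 2 | k; write k = 2s. Then gcd(2s, 2·578) = 2·gcd(s, 578), so need gcd(s, 578) = 1.
2s > 12 gives s ≥ 7. The least s ≥ 7 coprime to 578 is 7, so k = 2·7 = 14.

14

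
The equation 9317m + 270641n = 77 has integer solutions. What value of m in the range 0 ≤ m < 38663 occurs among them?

Reduce mod 270641: 9317m ≡ 77 (mod 270641). With g = gcd(9317, 270641) = 7 dividing 77, divide through: 1331m ≡ 11 (mod 38663).
Since gcd(1331, 38663) = 1, m ≡ 11·(1331)⁻¹ ≡ 5432 (mod 38663). Smallest non-negative: 5432.

5432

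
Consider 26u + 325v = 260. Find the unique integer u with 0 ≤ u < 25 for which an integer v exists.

Reduce mod 325: 26u ≡ 260 (mod 325). With g = gcd(26, 325) = 13 dividing 260, divide through: 2u ≡ 20 (mod 25).
Since gcd(2, 25) = 1, u ≡ 20·(2)⁻¹ ≡ 10 (mod 25). Smallest non-negative: 10.

10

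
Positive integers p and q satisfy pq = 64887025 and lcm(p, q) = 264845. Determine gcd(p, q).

245

gcd·lcm = product, so gcd = 64887025/264845 = 245.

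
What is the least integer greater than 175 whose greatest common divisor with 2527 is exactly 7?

Multiples of 7 above 175: 7·26, 7·27, … . Need the cofactor coprime to 2527/7 = 361.
Checking s = 26, 27, … the first with gcd(s, 361) = 1 is s = 26, giving 182.

182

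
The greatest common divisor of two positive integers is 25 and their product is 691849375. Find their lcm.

27673975

For any two positive integers, gcd × lcm equals their product. Hence lcm = 691849375 / 25 = 27673975.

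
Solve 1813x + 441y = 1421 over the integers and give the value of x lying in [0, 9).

2

Euclid: 1813 = 4·441 + 49; 441 = 9·49 + 0 → gcd = 49; 1421 = 49·29.
Back-substitution yields 1813·(1) + 441·(-4) = 49, so one solution is x = 1·29 = 29, y = -4·29 = -116.
Solutions in x differ by 441/49 = 9; the one in [0, 9) is 29 mod 9 = 2.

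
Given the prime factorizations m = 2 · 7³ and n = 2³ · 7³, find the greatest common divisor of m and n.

686

min exponent per shared prime: 2 · 7³ = 686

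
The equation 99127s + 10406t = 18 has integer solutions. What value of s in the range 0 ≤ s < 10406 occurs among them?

7978

gcd(99127, 10406) = 1 (Euclid: 99127 = 9·10406 + 5473; 10406 = 1·5473 + 4933; 5473 = 1·4933 + 540; 4933 = 9·540 + 73; 540 = 7·73 + 29; 73 = 2·29 + 15; 29 = 1·15 + 14; 15 = 1·14 + 1; 14 = 14·1 + 0), and 1 | 18.
Extended Euclid: 99127·(-713) + 10406·(6792) = 1. Scale by 18: s₀ = -12834.
General solution s = s₀ + 10406k; reducing mod 10406 gives s = 7978 (and t = -75998).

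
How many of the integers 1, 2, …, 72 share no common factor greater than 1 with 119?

Prime factors of 119: 7, 17. Count integers ≤ 72 divisible by none of them.
By inclusion–exclusion: 72 − ⌊72/7⌋ − ⌊72/17⌋ + ⌊72/119⌋ = 58.

58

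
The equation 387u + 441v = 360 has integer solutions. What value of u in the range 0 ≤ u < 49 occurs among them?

gcd(387, 441) = 9 (Euclid: 441 = 1·387 + 54; 387 = 7·54 + 9; 54 = 6·9 + 0), and 9 | 360.
Extended Euclid: 387·(8) + 441·(-7) = 9. Scale by 40: u₀ = 320.
General solution u = u₀ + 49t; reducing mod 49 gives u = 26 (and v = -22).

26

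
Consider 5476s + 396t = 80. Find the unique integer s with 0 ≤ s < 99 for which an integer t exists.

gcd(5476, 396) = 4 (Euclid: 5476 = 13·396 + 328; 396 = 1·328 + 68; 328 = 4·68 + 56; 68 = 1·56 + 12; 56 = 4·12 + 8; 12 = 1·8 + 4; 8 = 2·4 + 0), and 4 | 80.
Extended Euclid: 5476·(-35) + 396·(484) = 4. Scale by 20: s₀ = -700.
General solution s = s₀ + 99k; reducing mod 99 gives s = 92 (and t = -1272).

92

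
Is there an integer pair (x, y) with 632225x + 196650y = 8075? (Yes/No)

Yes

gcd(632225, 196650): 632225 = 3·196650 + 42275; 196650 = 4·42275 + 27550; 42275 = 1·27550 + 14725; 27550 = 1·14725 + 12825; 14725 = 1·12825 + 1900; 12825 = 6·1900 + 1425; 1900 = 1·1425 + 475; 1425 = 3·475 + 0 → 475
475 divides 8075, so a solution exists.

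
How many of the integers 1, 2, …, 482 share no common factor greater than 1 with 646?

Prime factors of 646: 2, 17, 19. Count integers ≤ 482 divisible by none of them.
By inclusion–exclusion: 482 − ⌊482/2⌋ − ⌊482/17⌋ − ⌊482/19⌋ + ⌊482/34⌋ + ⌊482/38⌋ + ⌊482/323⌋ − ⌊482/646⌋ = 215.

215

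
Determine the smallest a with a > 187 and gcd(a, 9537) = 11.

gcd(a, 9537) = 11 forces 11 | a; write a = 11s. Then gcd(11s, 11·867) = 11·gcd(s, 867), so need gcd(s, 867) = 1.
11s > 187 gives s ≥ 18. The least s ≥ 18 coprime to 867 is 19, so a = 11·19 = 209.

209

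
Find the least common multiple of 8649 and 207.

198927

8649 = 3² · 31²; 207 = 3² · 23
max exponents: 3² · 23 · 31² = 198927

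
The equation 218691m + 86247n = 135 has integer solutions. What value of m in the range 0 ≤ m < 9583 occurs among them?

Reduce mod 86247: 218691m ≡ 135 (mod 86247). With g = gcd(218691, 86247) = 9 dividing 135, divide through: 24299m ≡ 15 (mod 9583).
Since gcd(24299, 9583) = 1, m ≡ 15·(24299)⁻¹ ≡ 8194 (mod 9583). Smallest non-negative: 8194.

8194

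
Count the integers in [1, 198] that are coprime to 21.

Prime factors of 21: 3, 7. Count integers ≤ 198 divisible by none of them.
By inclusion–exclusion: 198 − ⌊198/3⌋ − ⌊198/7⌋ + ⌊198/21⌋ = 113.

113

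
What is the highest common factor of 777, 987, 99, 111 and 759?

gcd(777, 987): 987 = 1·777 + 210; 777 = 3·210 + 147; 210 = 1·147 + 63; 147 = 2·63 + 21; 63 = 3·21 + 0 → 21
gcd(21, 99): 99 = 4·21 + 15; 21 = 1·15 + 6; 15 = 2·6 + 3; 6 = 2·3 + 0 → 3
gcd(3, 111): 111 = 37·3 + 0 → 3
gcd(3, 759): 759 = 253·3 + 0 → 3

3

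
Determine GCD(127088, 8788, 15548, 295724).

52

gcd(127088, 8788): 127088 = 14·8788 + 4056; 8788 = 2·4056 + 676; 4056 = 6·676 + 0 → 676
gcd(676, 15548): 15548 = 23·676 + 0 → 676
gcd(676, 295724): 295724 = 437·676 + 312; 676 = 2·312 + 52; 312 = 6·52 + 0 → 52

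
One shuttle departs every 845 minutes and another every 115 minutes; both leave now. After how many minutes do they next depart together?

845 = 5 · 13²; 115 = 5 · 23
max exponents: 5 · 13² · 23 = 19435

19435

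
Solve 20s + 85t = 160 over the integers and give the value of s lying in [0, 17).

8

gcd(20, 85) = 5 (Euclid: 85 = 4·20 + 5; 20 = 4·5 + 0), and 5 | 160.
Extended Euclid: 20·(-4) + 85·(1) = 5. Scale by 32: s₀ = -128.
General solution s = s₀ + 17k; reducing mod 17 gives s = 8 (and t = 0).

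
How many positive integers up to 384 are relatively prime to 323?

Prime factors of 323: 17, 19. Count integers ≤ 384 divisible by none of them.
By inclusion–exclusion: 384 − ⌊384/17⌋ − ⌊384/19⌋ + ⌊384/323⌋ = 343.

343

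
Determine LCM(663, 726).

160446

663 = 3 · 13 · 17; 726 = 2 · 3 · 11²
max exponents: 2 · 3 · 11² · 13 · 17 = 160446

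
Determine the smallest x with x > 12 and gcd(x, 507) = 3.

15

gcd(x, 507) = 3 forces 3 | x; write x = 3s. Then gcd(3s, 3·169) = 3·gcd(s, 169), so need gcd(s, 169) = 1.
3s > 12 gives s ≥ 5. The least s ≥ 5 coprime to 169 is 5, so x = 3·5 = 15.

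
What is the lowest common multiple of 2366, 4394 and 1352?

2366 = 2 · 7 · 13²; 4394 = 2 · 13³; 1352 = 2³ · 13²
lcm takes max exponent of each prime: 2³ · 7 · 13³ = 123032

123032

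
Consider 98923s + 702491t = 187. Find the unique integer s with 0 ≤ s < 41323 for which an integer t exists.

2031

gcd(98923, 702491) = 17 (Euclid: 702491 = 7·98923 + 10030; 98923 = 9·10030 + 8653; 10030 = 1·8653 + 1377; 8653 = 6·1377 + 391; 1377 = 3·391 + 204; 391 = 1·204 + 187; 204 = 1·187 + 17; 187 = 11·17 + 0), and 17 | 187.
Extended Euclid: 98923·(-3572) + 702491·(503) = 17. Scale by 11: s₀ = -39292.
General solution s = s₀ + 41323k; reducing mod 41323 gives s = 2031 (and t = -286).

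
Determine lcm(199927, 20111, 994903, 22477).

lcm(199927, 20111) = 199927·20111/gcd = 4020731897/1183 = 3398759
lcm(3398759, 994903) = 3398759·994903/gcd = 3381435525377/1183 = 2858356319
lcm(2858356319, 22477) = 2858356319·22477/gcd = 64247274982163/1183 = 54308770061

54308770061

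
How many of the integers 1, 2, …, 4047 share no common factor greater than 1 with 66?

66 = 2·3·11. Inclusion–exclusion on these primes:
4047 − ⌊4047/2⌋ − ⌊4047/3⌋ − ⌊4047/11⌋ + ⌊4047/6⌋ + ⌊4047/22⌋ + ⌊4047/33⌋ − ⌊4047/66⌋ = 1226

1226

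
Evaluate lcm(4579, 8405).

4579 = 19 · 241; 8405 = 5 · 41²
max exponents: 5 · 19 · 41² · 241 = 38486495

38486495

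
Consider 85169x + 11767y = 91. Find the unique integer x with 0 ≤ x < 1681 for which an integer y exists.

954

Reduce mod 11767: 85169x ≡ 91 (mod 11767). With g = gcd(85169, 11767) = 7 dividing 91, divide through: 12167x ≡ 13 (mod 1681).
Since gcd(12167, 1681) = 1, x ≡ 13·(12167)⁻¹ ≡ 954 (mod 1681). Smallest non-negative: 954.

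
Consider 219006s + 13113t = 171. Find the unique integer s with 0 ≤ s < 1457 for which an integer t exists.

Euclid: 219006 = 16·13113 + 9198; 13113 = 1·9198 + 3915; 9198 = 2·3915 + 1368; 3915 = 2·1368 + 1179; 1368 = 1·1179 + 189; 1179 = 6·189 + 45; 189 = 4·45 + 9; 45 = 5·9 + 0 → gcd = 9; 171 = 9·19.
Back-substitution yields 219006·(278) + 13113·(-4643) = 9, so one solution is s = 278·19 = 5282, t = -4643·19 = -88217.
Solutions in s differ by 13113/9 = 1457; the one in [0, 1457) is 5282 mod 1457 = 911.

911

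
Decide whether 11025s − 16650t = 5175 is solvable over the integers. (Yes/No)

Yes

By Bézout, 11025s − 16650t = 5175 has integer solutions iff gcd(11025, 16650) | 5175.
Euclid: 16650 = 1·11025 + 5625; 11025 = 1·5625 + 5400; 5625 = 1·5400 + 225; 5400 = 24·225 + 0. gcd = 225; 5175 mod 225 = 0. Yes.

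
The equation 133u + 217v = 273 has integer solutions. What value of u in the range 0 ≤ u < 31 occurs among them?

Euclid: 217 = 1·133 + 84; 133 = 1·84 + 49; 84 = 1·49 + 35; 49 = 1·35 + 14; 35 = 2·14 + 7; 14 = 2·7 + 0 → gcd = 7; 273 = 7·39.
Back-substitution yields 133·(-13) + 217·(8) = 7, so one solution is u = -13·39 = -507, v = 8·39 = 312.
Solutions in u differ by 217/7 = 31; the one in [0, 31) is -507 mod 31 = 20.

20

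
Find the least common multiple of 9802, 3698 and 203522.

9802 = 2 · 13² · 29; 3698 = 2 · 43²; 203522 = 2 · 11² · 29²
lcm takes max exponent of each prime: 2 · 11² · 13² · 29² · 43² = 63596758082

63596758082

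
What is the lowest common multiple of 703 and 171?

gcd first: 703 = 4·171 + 19; 171 = 9·19 + 0 → gcd = 19
lcm = 703·171/gcd = 120213/19 = 6327

6327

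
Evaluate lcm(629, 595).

gcd first: 629 = 1·595 + 34; 595 = 17·34 + 17; 34 = 2·17 + 0 → gcd = 17
lcm = 629·595/gcd = 374255/17 = 22015

22015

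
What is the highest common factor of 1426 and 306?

2

Euclid: 1426 = 4·306 + 202; 306 = 1·202 + 104; 202 = 1·104 + 98; 104 = 1·98 + 6; 98 = 16·6 + 2; 6 = 3·2 + 0. Last nonzero remainder: 2.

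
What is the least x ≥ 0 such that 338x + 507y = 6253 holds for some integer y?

2

Euclid: 507 = 1·338 + 169; 338 = 2·169 + 0 → gcd = 169; 6253 = 169·37.
Back-substitution yields 338·(-1) + 507·(1) = 169, so one solution is x = -1·37 = -37, y = 1·37 = 37.
Solutions in x differ by 507/169 = 3; the one in [0, 3) is -37 mod 3 = 2.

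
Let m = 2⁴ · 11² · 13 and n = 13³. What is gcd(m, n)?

min exponent per shared prime: 13 = 13

13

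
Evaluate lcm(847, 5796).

847 = 7 · 11²; 5796 = 2² · 3² · 7 · 23
max exponents: 2² · 3² · 7 · 11² · 23 = 701316

701316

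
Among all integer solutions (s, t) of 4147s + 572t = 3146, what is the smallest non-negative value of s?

Reduce mod 572: 4147s ≡ 3146 (mod 572). With g = gcd(4147, 572) = 143 dividing 3146, divide through: 29s ≡ 22 (mod 4).
Since gcd(29, 4) = 1, s ≡ 22·(29)⁻¹ ≡ 2 (mod 4). Smallest non-negative: 2.

2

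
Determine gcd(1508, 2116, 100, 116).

gcd(1508, 2116): 2116 = 1·1508 + 608; 1508 = 2·608 + 292; 608 = 2·292 + 24; 292 = 12·24 + 4; 24 = 6·4 + 0 → 4
gcd(4, 100): 100 = 25·4 + 0 → 4
gcd(4, 116): 116 = 29·4 + 0 → 4

4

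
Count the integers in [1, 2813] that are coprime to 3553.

3553 = 11·17·19. Inclusion–exclusion on these primes:
2813 − ⌊2813/11⌋ − ⌊2813/17⌋ − ⌊2813/19⌋ + ⌊2813/187⌋ + ⌊2813/209⌋ + ⌊2813/323⌋ − ⌊2813/3553⌋ = 2281

2281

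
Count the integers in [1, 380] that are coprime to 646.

170

Prime factors of 646: 2, 17, 19. Count integers ≤ 380 divisible by none of them.
By inclusion–exclusion: 380 − ⌊380/2⌋ − ⌊380/17⌋ − ⌊380/19⌋ + ⌊380/34⌋ + ⌊380/38⌋ + ⌊380/323⌋ − ⌊380/646⌋ = 170.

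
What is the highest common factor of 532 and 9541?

7

532 = 2² · 7 · 19
9541 = 7 · 29 · 47
Common: 7 = 7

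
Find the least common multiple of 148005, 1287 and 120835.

25012845

148005 = 3² · 5 · 11 · 13 · 23; 1287 = 3² · 11 · 13; 120835 = 5 · 11 · 13³
lcm takes max exponent of each prime: 3² · 5 · 11 · 13³ · 23 = 25012845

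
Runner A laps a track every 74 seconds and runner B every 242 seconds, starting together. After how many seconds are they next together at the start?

gcd first: 242 = 3·74 + 20; 74 = 3·20 + 14; 20 = 1·14 + 6; 14 = 2·6 + 2; 6 = 3·2 + 0 → gcd = 2
lcm = 74·242/gcd = 17908/2 = 8954

8954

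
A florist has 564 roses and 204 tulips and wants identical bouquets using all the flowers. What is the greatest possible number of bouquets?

564 = 2² · 3 · 47
204 = 2² · 3 · 17
Common: 2² · 3 = 12

12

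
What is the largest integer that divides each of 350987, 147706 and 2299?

19

gcd(350987, 147706): 350987 = 2·147706 + 55575; 147706 = 2·55575 + 36556; 55575 = 1·36556 + 19019; 36556 = 1·19019 + 17537; 19019 = 1·17537 + 1482; 17537 = 11·1482 + 1235; 1482 = 1·1235 + 247; 1235 = 5·247 + 0 → 247
gcd(247, 2299): 2299 = 9·247 + 76; 247 = 3·76 + 19; 76 = 4·19 + 0 → 19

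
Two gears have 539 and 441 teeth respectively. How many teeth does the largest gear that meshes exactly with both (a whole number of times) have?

49

Euclid: 539 = 1·441 + 98; 441 = 4·98 + 49; 98 = 2·49 + 0. Last nonzero remainder: 49.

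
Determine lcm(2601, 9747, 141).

2601 = 3² · 17²; 9747 = 3³ · 19²; 141 = 3 · 47
lcm takes max exponent of each prime: 3³ · 17² · 19² · 47 = 132393501

132393501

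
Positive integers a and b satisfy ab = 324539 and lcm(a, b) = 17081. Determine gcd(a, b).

19

gcd·lcm = product, so gcd = 324539/17081 = 19.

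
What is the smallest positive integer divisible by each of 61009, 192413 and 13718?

95052022

61009 = 13² · 19²; 192413 = 13 · 19² · 41; 13718 = 2 · 19³
lcm takes max exponent of each prime: 2 · 13² · 19³ · 41 = 95052022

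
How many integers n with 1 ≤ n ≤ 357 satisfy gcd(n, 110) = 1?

110 = 2·5·11. Inclusion–exclusion on these primes:
357 − ⌊357/2⌋ − ⌊357/5⌋ − ⌊357/11⌋ + ⌊357/10⌋ + ⌊357/22⌋ + ⌊357/55⌋ − ⌊357/110⌋ = 130

130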